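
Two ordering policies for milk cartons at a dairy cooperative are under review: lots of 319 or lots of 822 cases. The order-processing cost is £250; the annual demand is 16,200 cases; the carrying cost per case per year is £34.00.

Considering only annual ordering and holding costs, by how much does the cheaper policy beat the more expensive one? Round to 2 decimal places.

Annual cost at Q: ordering D·S/Q plus holding Q·H/2.
TC(319) = (16,200/319)×250 + (319/2)×34 = £18,118.92
TC(822) = (16,200/822)×250 + (822/2)×34 = £18,901.01
|ΔTC| = |£18,118.92 − £18,901.01| = £782.08

£782.08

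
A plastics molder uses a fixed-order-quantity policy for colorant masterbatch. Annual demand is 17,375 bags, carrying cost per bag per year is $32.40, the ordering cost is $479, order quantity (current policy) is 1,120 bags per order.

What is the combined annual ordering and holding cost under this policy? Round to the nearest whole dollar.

Ordering: D/Q × S = 17,375/1,120 × $479 = $7,430.92
Holding:  Q/2 × H = 1,120/2 × $32.4 = $18,144.00
Total = $7,430.92 + $18,144.00 = $25,574.92

$25,575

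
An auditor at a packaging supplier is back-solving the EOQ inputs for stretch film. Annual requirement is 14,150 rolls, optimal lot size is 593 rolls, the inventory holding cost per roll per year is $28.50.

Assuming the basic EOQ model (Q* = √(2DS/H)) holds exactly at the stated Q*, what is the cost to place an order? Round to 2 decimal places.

$354.13

Since Q* = (2DS/H)^½, squaring gives Q*²·H = 2DS.
S = Q²H / (2D) = 593² × 28.5 / (2 × 14,150) = 354.1342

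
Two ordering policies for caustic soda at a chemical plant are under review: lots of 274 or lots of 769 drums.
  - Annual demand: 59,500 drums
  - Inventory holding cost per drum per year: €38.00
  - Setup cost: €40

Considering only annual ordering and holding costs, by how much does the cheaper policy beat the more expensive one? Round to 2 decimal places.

€3,813.80

Annual cost at Q: ordering D·S/Q plus holding Q·H/2.
TC(274) = (59,500/274)×40 + (274/2)×38 = €13,892.13
TC(769) = (59,500/769)×40 + (769/2)×38 = €17,705.93
Lots of 274 are cheaper by €3,813.80.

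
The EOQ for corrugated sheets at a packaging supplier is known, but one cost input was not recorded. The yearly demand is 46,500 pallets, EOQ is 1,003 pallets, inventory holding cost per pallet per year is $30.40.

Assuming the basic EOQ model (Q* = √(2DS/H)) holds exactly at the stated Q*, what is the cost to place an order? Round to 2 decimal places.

$328.85

From Q* = √(2DS/H) ⇒ Q*² = 2DS/H.
S = Q²H / (2D) = 1,003² × 30.4 / (2 × 46,500) = 328.8460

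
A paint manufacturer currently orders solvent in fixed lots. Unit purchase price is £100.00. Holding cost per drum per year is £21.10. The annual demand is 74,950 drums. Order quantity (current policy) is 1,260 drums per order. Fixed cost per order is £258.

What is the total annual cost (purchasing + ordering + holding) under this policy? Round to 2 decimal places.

£7,523,639.90

Orders/yr = 74,950/1,260 = 59.484; ordering cost = 59.484 × £258 = £15,346.90
Average inventory = 1,260/2 = 630; holding cost = 630 × £21.1 = £13,293.00
Purchase cost = D·C = 74,950 × 100 = £7,495,000.00
Total = £15,346.90 + £13,293.00 + £7,495,000.00 = £7,523,639.90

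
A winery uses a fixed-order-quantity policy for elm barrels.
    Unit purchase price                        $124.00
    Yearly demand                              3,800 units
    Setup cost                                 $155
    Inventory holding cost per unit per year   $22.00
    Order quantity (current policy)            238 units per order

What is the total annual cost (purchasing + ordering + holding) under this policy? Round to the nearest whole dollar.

Orders/yr = 3,800/238 = 15.966; ordering cost = 15.966 × $155 = $2,474.79
Average inventory = 238/2 = 119; holding cost = 119 × $22 = $2,618.00
Purchase cost = D·C = 3,800 × 124 = $471,200.00
Total = $2,474.79 + $2,618.00 + $471,200.00 = $476,292.79

$476,293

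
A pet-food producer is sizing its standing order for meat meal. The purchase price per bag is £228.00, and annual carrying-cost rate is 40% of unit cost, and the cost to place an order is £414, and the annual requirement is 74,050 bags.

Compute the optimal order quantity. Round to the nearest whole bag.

Holding cost per bag per year: H = 40% × £228 = £91.2000
EOQ = √(2DS/H) = √(2 × 74,050 × 414 / 91.2)
    = √(672,296.05) ≈ 819.94

820 bags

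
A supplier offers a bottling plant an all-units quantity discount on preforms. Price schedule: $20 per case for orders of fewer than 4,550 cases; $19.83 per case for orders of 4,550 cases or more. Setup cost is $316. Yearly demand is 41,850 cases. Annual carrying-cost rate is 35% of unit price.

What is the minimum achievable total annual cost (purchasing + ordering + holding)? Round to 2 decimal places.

H₁ = 35%×$20 = $7.0000;  H₂ = 35%×$19.83 = $6.9405
EOQ₁ = √(2×41,850×316/7.0000) = 1,943.83  (< 4,550, feasible at tier 1)
EOQ₂ = √(2×41,850×316/6.9405) = 1,952.14  (< 4,550 → use Q = 4,550 at tier-2 price)
TC(tier 1 (EOQ₁), Q≈1,943.8) = $850,606.78
TC(tier 2, Q≈4,550.0) = $848,581.64
Minimum at tier 2: $848,581.64

$848,581.64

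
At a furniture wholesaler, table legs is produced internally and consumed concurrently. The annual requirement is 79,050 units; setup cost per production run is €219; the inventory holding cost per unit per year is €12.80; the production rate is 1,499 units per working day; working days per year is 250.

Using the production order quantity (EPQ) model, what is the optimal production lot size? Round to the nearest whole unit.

d = 79,050/250 = 316.2000 units/day;  effective holding cost H(1 − d/p) = 12.8·(1 − 316.2000/1499) = 10.09996
Q* = √(2DS / H_eff) = √(2·79,050·219 / 10.09996) ≈ 1,851.52

1,852 units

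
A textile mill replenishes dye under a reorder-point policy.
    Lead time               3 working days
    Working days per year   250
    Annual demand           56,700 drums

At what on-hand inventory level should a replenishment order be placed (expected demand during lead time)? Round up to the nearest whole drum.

Daily demand d = 56,700 / 250 = 226.800 drums/day
Demand during lead time = 226.800 × 3 = 680.40
Reorder point = 680.40 → round up

681 drums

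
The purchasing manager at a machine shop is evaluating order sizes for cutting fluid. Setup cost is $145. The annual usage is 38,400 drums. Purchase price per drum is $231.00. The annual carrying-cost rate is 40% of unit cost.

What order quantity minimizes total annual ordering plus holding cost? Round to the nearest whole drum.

347 drums

H = i·C = 0.4 × $231 = $92.4000 per drum-year
Optimal lot size Q* = (2 × 38,400 × $145 / $92.4)^½ ≈ 347.16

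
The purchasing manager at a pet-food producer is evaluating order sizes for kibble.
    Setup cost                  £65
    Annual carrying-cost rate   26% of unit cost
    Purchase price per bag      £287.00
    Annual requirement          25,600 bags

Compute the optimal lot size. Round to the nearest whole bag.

211 bags

H = i·C = 0.26 × £287 = £74.6200 per bag-year
Optimal lot size Q* = (2 × 25,600 × £65 / £74.62)^½ ≈ 211.19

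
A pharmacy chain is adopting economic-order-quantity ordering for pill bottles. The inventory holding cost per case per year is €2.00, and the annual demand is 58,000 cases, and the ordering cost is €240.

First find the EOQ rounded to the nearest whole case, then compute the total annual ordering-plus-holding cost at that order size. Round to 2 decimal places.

€7,461.90

EOQ = √(2DS/H) = √(2 × 58,000 × 240 / 2)
    = √(13,920,000.00) ≈ 3,730.95 → Q = 3,731 cases
Annual ordering cost = (D/Q)·S = (58,000/3,731) × 240 = €3,730.90
Annual holding cost  = (Q/2)·H = (3,731/2) × 2 = €3,731.00
Total = €3,730.90 + €3,731.00 = €7,461.90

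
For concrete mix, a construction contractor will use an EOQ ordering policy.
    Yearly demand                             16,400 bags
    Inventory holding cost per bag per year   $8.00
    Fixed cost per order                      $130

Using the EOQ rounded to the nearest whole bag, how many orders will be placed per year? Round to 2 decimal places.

EOQ = √(2DS/H) = √(2 × 16,400 × 130 / 8)
    = √(533,000.00) ≈ 730.07 → Q = 730
Orders per year = D/Q = 16,400 / 730 = 22.466

22.47 orders per year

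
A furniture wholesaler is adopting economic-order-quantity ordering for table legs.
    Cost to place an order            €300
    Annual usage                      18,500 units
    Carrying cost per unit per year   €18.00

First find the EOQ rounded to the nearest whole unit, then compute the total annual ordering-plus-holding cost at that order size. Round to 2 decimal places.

Optimal lot size Q* = (2 × 18,500 × €300 / €18)^½ ≈ 785.28 → Q = 785 units
Ordering: D/Q × S = 18,500/785 × €300 = €7,070.06
Holding:  Q/2 × H = 785/2 × €18 = €7,065.00
Total = €7,070.06 + €7,065.00 = €14,135.06

€14,135.06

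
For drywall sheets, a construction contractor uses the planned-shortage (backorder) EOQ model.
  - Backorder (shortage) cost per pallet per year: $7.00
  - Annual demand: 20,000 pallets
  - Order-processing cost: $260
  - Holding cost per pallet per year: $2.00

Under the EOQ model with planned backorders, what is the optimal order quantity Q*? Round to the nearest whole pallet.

Basic EOQ = √(2·20,000·260/2) = 2,280.351
Backorder adjustment √((H+b)/b) = √((2+7)/7) = 1.1339
Q* = 2,280.351 × 1.1339 ≈ 2,585.67

2,586 pallets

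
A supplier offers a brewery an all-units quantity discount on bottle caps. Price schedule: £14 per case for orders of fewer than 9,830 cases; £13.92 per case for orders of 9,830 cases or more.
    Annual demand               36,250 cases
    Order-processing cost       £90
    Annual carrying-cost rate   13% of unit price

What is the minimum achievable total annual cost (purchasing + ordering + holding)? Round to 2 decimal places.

£510,946.08

H₁ = 13%×£14 = £1.8200;  H₂ = 13%×£13.92 = £1.8096
EOQ₁ = √(2×36,250×90/1.8200) = 1,893.45  (< 9,830, feasible at tier 1)
EOQ₂ = √(2×36,250×90/1.8096) = 1,898.89  (< 9,830 → use Q = 9,830 at tier-2 price)
TC(tier 1 (EOQ₁), Q≈1,893.5) = £510,946.08
TC(tier 2, Q≈9,830.0) = £513,826.08
Minimum at tier 1 (EOQ₁): £510,946.08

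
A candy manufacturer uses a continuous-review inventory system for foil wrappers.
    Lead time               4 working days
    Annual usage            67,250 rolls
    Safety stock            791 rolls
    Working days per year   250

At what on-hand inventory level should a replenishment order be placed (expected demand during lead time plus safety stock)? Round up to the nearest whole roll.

Daily demand d = 67,250 / 250 = 269.000 rolls/day
Demand during lead time = 269.000 × 4 = 1,076.00
Reorder point = 1,076.00 + 791 = 1,867.00 → round up

1,867 rolls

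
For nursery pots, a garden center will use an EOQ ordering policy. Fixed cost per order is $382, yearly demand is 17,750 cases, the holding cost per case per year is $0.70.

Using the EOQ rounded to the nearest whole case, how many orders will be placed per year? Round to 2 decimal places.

4.03 orders per year

Q* = √(2·D·S / H) = √(2·17,750·382 / 0.7) = √19,372,857.1 ≈ 4,401.46 → Q = 4,401
Orders per year = D/Q = 17,750 / 4,401 = 4.033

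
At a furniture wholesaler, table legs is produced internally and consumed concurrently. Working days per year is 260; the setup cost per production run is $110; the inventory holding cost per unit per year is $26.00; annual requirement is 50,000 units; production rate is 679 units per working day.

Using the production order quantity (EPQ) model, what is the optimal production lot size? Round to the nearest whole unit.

Daily demand d = 50,000/260 = 192.308; p = 679; 1 − d/p = 0.71678
EPQ = √(2DS / (H(1 − d/p)))
    = √(2 × 50,000 × 110 / (26 × 0.71678)) ≈ 768.28

768 units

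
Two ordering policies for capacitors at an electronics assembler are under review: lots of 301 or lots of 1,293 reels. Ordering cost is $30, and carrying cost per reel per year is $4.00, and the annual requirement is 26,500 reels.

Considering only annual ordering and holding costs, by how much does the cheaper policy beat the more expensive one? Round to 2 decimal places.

For each Q, cost = (D/Q)·S + (Q/2)·H.
TC(301) = (26,500/301)×30 + (301/2)×4 = $3,243.20
TC(1,293) = (26,500/1,293)×30 + (1,293/2)×4 = $3,200.85
|ΔTC| = |$3,243.20 − $3,200.85| = $42.35

$42.35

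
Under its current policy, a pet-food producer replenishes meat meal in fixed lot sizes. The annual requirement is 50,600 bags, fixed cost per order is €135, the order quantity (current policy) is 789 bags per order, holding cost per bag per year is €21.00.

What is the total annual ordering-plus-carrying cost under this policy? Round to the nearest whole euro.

€16,942

Annual ordering cost = (D/Q)·S = (50,600/789) × 135 = €8,657.79
Annual holding cost  = (Q/2)·H = (789/2) × 21 = €8,284.50
Total = €8,657.79 + €8,284.50 = €16,942.29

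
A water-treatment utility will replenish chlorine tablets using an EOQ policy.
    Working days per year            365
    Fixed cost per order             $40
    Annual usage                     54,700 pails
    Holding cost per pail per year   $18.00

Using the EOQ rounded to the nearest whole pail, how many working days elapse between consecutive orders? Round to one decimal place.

3.3 days

Q* = √(2·D·S / H) = √(2·54,700·40 / 18) = √243,111.1 ≈ 493.06 → Q = 493 pails
Days between orders = 365 / (D/Q) = 365 / 110.953 ≈ 3.290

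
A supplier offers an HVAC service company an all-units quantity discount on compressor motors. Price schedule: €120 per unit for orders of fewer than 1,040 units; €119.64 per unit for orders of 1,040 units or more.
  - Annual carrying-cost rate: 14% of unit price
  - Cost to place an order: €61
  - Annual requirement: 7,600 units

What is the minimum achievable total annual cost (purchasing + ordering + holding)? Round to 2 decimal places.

€915,946.77

H₁ = 14%×€120 = €16.8000;  H₂ = 14%×€119.64 = €16.7496
EOQ₁ = √(2×7,600×61/16.8000) = 234.93  (< 1,040, feasible at tier 1)
EOQ₂ = √(2×7,600×61/16.7496) = 235.28  (< 1,040 → use Q = 1,040 at tier-2 price)
TC(tier 1 (EOQ₁), Q≈234.9) = €915,946.77
TC(tier 2, Q≈1,040.0) = €918,419.56
Minimum at tier 1 (EOQ₁): €915,946.77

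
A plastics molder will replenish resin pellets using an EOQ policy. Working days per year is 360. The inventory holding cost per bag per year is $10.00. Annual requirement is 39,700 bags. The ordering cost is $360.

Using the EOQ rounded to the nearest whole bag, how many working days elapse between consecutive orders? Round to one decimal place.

15.3 days

2DS/H = 2·39,700·360/10 = 2,858,400.00
EOQ = √2,858,400.00 ≈ 1,690.68 → Q = 1,691 bags
T = Q/D × 360 days = 1,691/39,700 × 360 = 15.334 days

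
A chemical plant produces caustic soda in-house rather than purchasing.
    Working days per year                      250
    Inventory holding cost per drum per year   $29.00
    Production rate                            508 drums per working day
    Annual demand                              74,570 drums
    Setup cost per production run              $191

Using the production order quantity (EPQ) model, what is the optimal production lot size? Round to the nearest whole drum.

1,543 drums

Daily demand d = 74,570/250 = 298.280; p = 508; 1 − d/p = 0.41283
EPQ = √(2DS / (H(1 − d/p)))
    = √(2 × 74,570 × 191 / (29 × 0.41283)) ≈ 1,542.51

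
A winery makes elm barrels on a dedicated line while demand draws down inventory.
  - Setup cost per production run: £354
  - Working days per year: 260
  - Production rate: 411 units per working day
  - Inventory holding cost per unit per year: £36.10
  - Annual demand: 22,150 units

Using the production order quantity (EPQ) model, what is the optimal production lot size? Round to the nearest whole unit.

740 units

Daily demand d = 22,150/260 = 85.192; p = 411; 1 − d/p = 0.79272
EPQ = √(2DS / (H(1 − d/p)))
    = √(2 × 22,150 × 354 / (36.1 × 0.79272)) ≈ 740.27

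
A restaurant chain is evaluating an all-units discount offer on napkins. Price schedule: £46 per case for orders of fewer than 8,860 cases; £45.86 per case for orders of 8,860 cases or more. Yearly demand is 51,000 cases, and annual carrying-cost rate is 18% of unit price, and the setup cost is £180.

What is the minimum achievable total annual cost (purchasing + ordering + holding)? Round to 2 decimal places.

£2,358,329.67

H₁ = 18%×£46 = £8.2800;  H₂ = 18%×£45.86 = £8.2548
EOQ₁ = √(2×51,000×180/8.2800) = 1,489.09  (< 8,860, feasible at tier 1)
EOQ₂ = √(2×51,000×180/8.2548) = 1,491.36  (< 8,860 → use Q = 8,860 at tier-2 price)
TC(tier 1 (EOQ₁), Q≈1,489.1) = £2,358,329.67
TC(tier 2, Q≈8,860.0) = £2,376,464.88
Minimum at tier 1 (EOQ₁): £2,358,329.67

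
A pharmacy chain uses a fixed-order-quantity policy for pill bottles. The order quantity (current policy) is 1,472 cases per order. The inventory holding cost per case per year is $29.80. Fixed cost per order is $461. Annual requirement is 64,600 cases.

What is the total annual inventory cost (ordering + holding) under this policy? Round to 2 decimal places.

Orders/yr = 64,600/1,472 = 43.886; ordering cost = 43.886 × $461 = $20,231.39
Average inventory = 1,472/2 = 736; holding cost = 736 × $29.8 = $21,932.80
Total = $20,231.39 + $21,932.80 = $42,164.19

$42,164.19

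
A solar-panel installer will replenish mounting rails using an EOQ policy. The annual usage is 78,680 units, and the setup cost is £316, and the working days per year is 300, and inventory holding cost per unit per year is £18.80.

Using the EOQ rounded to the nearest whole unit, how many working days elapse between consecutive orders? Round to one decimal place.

EOQ = √(2DS/H) = √(2 × 78,680 × 316 / 18.8)
    = √(2,644,987.23) ≈ 1,626.34 → Q = 1,626 units
T = Q/D × 300 days = 1,626/78,680 × 300 = 6.200 days

6.2 days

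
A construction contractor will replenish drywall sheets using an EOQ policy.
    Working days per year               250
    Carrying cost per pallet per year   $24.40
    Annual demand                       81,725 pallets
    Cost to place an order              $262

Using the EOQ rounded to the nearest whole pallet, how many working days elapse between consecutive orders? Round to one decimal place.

EOQ = √(2DS/H) = √(2 × 81,725 × 262 / 24.4)
    = √(1,755,077.87) ≈ 1,324.79 → Q = 1,325 pallets
T = Q/D × 250 days = 1,325/81,725 × 250 = 4.053 days

4.1 days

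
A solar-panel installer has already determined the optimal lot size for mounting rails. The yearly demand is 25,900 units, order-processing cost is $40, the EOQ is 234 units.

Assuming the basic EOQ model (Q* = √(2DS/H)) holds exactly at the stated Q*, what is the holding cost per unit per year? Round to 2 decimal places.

$37.84

EOQ relation: Q² = 2DS/H, so rearrange for the unknown.
H = 2DS / Q² = 2 × 25,900 × 40 / 234² = 37.8406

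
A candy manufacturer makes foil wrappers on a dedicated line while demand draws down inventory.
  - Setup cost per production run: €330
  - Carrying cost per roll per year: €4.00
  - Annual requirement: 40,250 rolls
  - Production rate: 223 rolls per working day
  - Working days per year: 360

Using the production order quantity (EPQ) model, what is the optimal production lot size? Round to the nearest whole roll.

3,650 rolls

d = 40,250/360 = 111.8056 rolls/day;  effective holding cost H(1 − d/p) = 4·(1 − 111.8056/223) = 1.99452
Q* = √(2DS / H_eff) = √(2·40,250·330 / 1.99452) ≈ 3,649.52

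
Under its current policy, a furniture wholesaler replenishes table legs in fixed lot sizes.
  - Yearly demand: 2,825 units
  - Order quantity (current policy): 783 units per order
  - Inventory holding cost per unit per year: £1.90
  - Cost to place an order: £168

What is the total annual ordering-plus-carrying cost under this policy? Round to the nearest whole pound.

£1,350

Annual ordering cost = (D/Q)·S = (2,825/783) × 168 = £606.13
Annual holding cost  = (Q/2)·H = (783/2) × 1.9 = £743.85
Total = £606.13 + £743.85 = £1,349.98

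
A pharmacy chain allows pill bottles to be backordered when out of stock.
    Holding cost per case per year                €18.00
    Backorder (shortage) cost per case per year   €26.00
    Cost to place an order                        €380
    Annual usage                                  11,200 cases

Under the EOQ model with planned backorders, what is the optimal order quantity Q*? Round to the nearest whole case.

Basic EOQ = √(2·11,200·380/18) = 687.669
Backorder adjustment √((H+b)/b) = √((18+26)/26) = 1.3009
Q* = 687.669 × 1.3009 ≈ 894.58

895 cases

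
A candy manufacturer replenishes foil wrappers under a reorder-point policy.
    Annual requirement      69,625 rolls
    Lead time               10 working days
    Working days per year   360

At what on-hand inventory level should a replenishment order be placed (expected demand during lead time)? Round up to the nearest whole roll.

1,935 rolls

Daily demand d = 69,625 / 360 = 193.403 rolls/day
Demand during lead time = 193.403 × 10 = 1,934.03
Reorder point = 1,934.03 → round up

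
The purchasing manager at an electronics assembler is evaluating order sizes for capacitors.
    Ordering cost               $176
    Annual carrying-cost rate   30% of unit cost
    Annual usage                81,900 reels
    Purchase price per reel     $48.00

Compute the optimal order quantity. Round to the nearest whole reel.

Holding cost per reel per year: H = 30% × $48 = $14.4000
Q* = √(2·D·S / H) = √(2·81,900·176 / 14.4) = √2,002,000.0 ≈ 1,414.92

1,415 reels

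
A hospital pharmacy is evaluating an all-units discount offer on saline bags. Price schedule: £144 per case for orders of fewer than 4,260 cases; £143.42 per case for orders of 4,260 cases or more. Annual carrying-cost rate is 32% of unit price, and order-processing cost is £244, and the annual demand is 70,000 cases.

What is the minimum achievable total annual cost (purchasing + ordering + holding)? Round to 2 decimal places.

£10,119,674.84

H₁ = 32%×£144 = £46.0800;  H₂ = 32%×£143.42 = £45.8944
EOQ₁ = √(2×70,000×244/46.0800) = 861.00  (< 4,260, feasible at tier 1)
EOQ₂ = √(2×70,000×244/45.8944) = 862.74  (< 4,260 → use Q = 4,260 at tier-2 price)
TC(tier 1 (EOQ₁), Q≈861.0) = £10,119,674.84
TC(tier 2, Q≈4,260.0) = £10,141,164.46
Minimum at tier 1 (EOQ₁): £10,119,674.84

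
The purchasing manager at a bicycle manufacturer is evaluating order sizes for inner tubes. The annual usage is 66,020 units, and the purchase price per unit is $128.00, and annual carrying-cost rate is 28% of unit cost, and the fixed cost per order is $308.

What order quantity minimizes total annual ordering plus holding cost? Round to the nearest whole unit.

Carrying cost H = $128 × 28% = $35.8400/unit/yr
Optimal lot size Q* = (2 × 66,020 × $308 / $35.84)^½ ≈ 1,065.23

1,065 units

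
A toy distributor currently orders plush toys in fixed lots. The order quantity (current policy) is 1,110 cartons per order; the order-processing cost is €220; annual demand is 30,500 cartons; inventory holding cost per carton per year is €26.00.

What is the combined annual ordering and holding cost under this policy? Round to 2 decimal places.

Annual ordering cost = (D/Q)·S = (30,500/1,110) × 220 = €6,045.05
Annual holding cost  = (Q/2)·H = (1,110/2) × 26 = €14,430.00
Total = €6,045.05 + €14,430.00 = €20,475.05

€20,475.05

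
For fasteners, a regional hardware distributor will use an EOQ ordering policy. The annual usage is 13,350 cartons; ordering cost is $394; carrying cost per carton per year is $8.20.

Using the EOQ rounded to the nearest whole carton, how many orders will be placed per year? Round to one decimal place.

11.8 orders per year

Q* = √(2·D·S / H) = √(2·13,350·394 / 8.2) = √1,282,902.4 ≈ 1,132.65 → Q = 1,133
N = D/Q = 13,350/1,133 ≈ 11.783 orders/yr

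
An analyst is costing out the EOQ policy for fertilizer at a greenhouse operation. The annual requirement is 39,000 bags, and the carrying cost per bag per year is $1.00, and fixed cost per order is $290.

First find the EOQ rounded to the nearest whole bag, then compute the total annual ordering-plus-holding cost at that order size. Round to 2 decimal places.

$4,756.05

EOQ = √(2DS/H) = √(2 × 39,000 × 290 / 1)
    = √(22,620,000.00) ≈ 4,756.05 → Q = 4,756 bags
Annual ordering cost = (D/Q)·S = (39,000/4,756) × 290 = $2,378.05
Annual holding cost  = (Q/2)·H = (4,756/2) × 1 = $2,378.00
Total = $2,378.05 + $2,378.00 = $4,756.05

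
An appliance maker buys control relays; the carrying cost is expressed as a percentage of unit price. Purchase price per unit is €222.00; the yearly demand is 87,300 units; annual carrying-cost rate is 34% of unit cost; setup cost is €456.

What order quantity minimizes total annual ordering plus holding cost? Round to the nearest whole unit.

Holding cost per unit per year: H = 34% × €222 = €75.4800
2DS/H = 2·87,300·456/75.48 = 1,054,817.17
EOQ = √1,054,817.17 ≈ 1,027.04

1,027 units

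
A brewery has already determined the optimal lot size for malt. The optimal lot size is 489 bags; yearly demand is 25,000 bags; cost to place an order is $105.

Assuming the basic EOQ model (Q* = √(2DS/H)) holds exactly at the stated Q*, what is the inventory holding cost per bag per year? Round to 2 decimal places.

EOQ relation: Q² = 2DS/H, so rearrange for the unknown.
H = 2DS / Q² = 2 × 25,000 × 105 / 489² = 21.9554

$21.96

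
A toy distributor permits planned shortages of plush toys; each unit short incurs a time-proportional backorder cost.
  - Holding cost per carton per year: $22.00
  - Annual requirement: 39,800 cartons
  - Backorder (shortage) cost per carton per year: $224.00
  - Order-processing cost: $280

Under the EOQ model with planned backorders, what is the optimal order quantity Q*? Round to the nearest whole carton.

1,055 cartons

Basic EOQ = √(2·39,800·280/22) = 1,006.524
Backorder adjustment √((H+b)/b) = √((22+224)/224) = 1.0480
Q* = 1,006.524 × 1.0480 ≈ 1,054.79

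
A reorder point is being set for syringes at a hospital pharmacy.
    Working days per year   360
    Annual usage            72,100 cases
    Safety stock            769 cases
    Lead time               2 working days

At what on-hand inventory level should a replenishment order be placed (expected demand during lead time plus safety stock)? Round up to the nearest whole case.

1,170 cases

Daily demand d = 72,100 / 360 = 200.278 cases/day
Demand during lead time = 200.278 × 2 = 400.56
Reorder point = 400.56 + 769 = 1,169.56 → round up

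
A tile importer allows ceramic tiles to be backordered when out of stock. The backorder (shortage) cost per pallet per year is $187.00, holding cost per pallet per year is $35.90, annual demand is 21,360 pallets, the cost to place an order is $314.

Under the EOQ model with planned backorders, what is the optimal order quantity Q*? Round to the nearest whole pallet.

667 pallets

Basic EOQ = √(2·21,360·314/35.9) = 611.270
Backorder adjustment √((H+b)/b) = √((35.9+187)/187) = 1.0918
Q* = 611.270 × 1.0918 ≈ 667.37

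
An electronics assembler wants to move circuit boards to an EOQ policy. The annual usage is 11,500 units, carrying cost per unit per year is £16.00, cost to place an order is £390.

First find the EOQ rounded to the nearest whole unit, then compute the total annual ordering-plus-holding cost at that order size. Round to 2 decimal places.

Q* = √(2·D·S / H) = √(2·11,500·390 / 16) = √560,625.0 ≈ 748.75 → Q = 749 units
Ordering: D/Q × S = 11,500/749 × £390 = £5,987.98
Holding:  Q/2 × H = 749/2 × £16 = £5,992.00
Total = £5,987.98 + £5,992.00 = £11,979.98

£11,979.98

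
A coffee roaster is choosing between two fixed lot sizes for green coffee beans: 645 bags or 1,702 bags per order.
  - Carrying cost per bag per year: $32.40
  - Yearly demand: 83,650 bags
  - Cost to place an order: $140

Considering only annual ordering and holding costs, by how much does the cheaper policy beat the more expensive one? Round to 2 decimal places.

For each Q, cost = (D/Q)·S + (Q/2)·H.
TC(645) = (83,650/645)×140 + (645/2)×32.4 = $28,605.59
TC(1,702) = (83,650/1,702)×140 + (1,702/2)×32.4 = $34,453.13
|ΔTC| = |$28,605.59 − $34,453.13| = $5,847.54

$5,847.54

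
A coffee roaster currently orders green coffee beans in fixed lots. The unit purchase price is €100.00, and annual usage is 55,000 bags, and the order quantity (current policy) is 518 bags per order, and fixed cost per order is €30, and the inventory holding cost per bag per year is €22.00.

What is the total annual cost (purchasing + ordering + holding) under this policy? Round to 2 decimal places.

Ordering: D/Q × S = 55,000/518 × €30 = €3,185.33
Holding:  Q/2 × H = 518/2 × €22 = €5,698.00
Purchase cost = D·C = 55,000 × 100 = €5,500,000.00
Total = €3,185.33 + €5,698.00 + €5,500,000.00 = €5,508,883.33

€5,508,883.33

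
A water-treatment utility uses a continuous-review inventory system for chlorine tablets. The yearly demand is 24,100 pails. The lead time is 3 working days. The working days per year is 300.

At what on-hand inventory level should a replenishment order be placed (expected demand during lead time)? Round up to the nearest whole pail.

Daily demand d = 24,100 / 300 = 80.333 pails/day
Demand during lead time = 80.333 × 3 = 241.00
Reorder point = 241.00 → round up

241 pails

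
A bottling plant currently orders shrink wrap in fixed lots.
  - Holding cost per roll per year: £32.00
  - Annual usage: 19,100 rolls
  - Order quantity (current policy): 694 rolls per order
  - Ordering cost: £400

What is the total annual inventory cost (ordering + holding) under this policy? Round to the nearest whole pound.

£22,113

Ordering: D/Q × S = 19,100/694 × £400 = £11,008.65
Holding:  Q/2 × H = 694/2 × £32 = £11,104.00
Total = £11,008.65 + £11,104.00 = £22,112.65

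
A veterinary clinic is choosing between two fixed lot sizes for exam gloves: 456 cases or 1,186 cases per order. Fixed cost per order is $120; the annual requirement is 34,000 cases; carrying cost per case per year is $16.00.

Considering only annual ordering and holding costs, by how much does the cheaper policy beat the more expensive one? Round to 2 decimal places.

Annual cost at Q: ordering D·S/Q plus holding Q·H/2.
TC(456) = (34,000/456)×120 + (456/2)×16 = $12,595.37
TC(1,186) = (34,000/1,186)×120 + (1,186/2)×16 = $12,928.13
|ΔTC| = |$12,595.37 − $12,928.13| = $332.77

$332.77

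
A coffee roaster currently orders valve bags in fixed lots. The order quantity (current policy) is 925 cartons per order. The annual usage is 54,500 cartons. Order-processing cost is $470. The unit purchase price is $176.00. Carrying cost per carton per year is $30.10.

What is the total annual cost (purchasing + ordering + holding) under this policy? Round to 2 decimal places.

Orders/yr = 54,500/925 = 58.919; ordering cost = 58.919 × $470 = $27,691.89
Average inventory = 925/2 = 462.5; holding cost = 462.5 × $30.1 = $13,921.25
Purchase cost = D·C = 54,500 × 176 = $9,592,000.00
Total = $27,691.89 + $13,921.25 + $9,592,000.00 = $9,633,613.14

$9,633,613.14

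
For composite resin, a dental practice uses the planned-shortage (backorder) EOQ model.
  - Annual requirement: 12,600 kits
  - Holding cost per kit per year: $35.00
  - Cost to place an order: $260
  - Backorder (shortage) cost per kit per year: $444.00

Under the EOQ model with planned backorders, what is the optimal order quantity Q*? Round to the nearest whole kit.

449 kits

Q* = √(2DS/H) · √((H + b)/b)
   = √(2 × 12,600 × 260 / 35) · √((35 + 444) / 444)
   = 432.666 × 1.0387 ≈ 449.40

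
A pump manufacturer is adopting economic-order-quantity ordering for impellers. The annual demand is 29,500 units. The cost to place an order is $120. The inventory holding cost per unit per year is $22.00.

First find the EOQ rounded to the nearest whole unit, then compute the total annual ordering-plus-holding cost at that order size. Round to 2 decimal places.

$12,480.39

Optimal lot size Q* = (2 × 29,500 × $120 / $22)^½ ≈ 567.29 → Q = 567 units
Ordering: D/Q × S = 29,500/567 × $120 = $6,243.39
Holding:  Q/2 × H = 567/2 × $22 = $6,237.00
Total = $6,243.39 + $6,237.00 = $12,480.39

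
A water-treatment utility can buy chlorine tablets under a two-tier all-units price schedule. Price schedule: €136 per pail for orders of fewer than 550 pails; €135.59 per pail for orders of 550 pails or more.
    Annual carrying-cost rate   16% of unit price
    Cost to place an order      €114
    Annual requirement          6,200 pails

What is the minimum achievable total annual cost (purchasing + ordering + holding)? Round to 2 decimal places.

€847,909.05

H₁ = 16%×€136 = €21.7600;  H₂ = 16%×€135.59 = €21.6944
EOQ₁ = √(2×6,200×114/21.7600) = 254.88  (< 550, feasible at tier 1)
EOQ₂ = √(2×6,200×114/21.6944) = 255.26  (< 550 → use Q = 550 at tier-2 price)
TC(tier 1 (EOQ₁), Q≈254.9) = €848,746.16
TC(tier 2, Q≈550.0) = €847,909.05
Minimum at tier 2: €847,909.05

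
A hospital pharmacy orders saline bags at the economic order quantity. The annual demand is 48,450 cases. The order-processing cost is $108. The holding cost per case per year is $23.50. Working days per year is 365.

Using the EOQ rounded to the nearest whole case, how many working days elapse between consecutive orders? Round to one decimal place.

2DS/H = 2·48,450·108/23.5 = 445,327.66
EOQ = √445,327.66 ≈ 667.33 → Q = 667 cases
Days between orders = 365 / (D/Q) = 365 / 72.639 ≈ 5.025

5.0 days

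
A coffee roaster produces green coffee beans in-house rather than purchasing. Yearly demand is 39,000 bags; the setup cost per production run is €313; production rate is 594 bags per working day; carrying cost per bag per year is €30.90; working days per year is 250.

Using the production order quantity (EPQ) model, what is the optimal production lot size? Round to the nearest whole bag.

1,035 bags

d = 39,000/250 = 156.0000 bags/day;  effective holding cost H(1 − d/p) = 30.9·(1 − 156.0000/594) = 22.78485
Q* = √(2DS / H_eff) = √(2·39,000·313 / 22.78485) ≈ 1,035.13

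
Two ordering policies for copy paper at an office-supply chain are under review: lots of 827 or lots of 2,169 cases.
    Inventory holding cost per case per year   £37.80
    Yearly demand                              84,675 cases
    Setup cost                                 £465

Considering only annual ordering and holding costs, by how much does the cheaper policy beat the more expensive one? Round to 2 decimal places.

£4,093.68

TC(Q) = (D/Q)S + (Q/2)H
TC(827) = (84,675/827)×465 + (827/2)×37.8 = £63,240.79
TC(2,169) = (84,675/2,169)×465 + (2,169/2)×37.8 = £59,147.11
Cheaper: Q = 2,169.  Difference = £4,093.68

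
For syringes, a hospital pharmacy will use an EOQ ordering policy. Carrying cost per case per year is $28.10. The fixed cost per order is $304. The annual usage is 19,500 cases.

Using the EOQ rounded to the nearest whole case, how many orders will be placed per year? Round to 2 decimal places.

30.00 orders per year

EOQ = √(2DS/H) = √(2 × 19,500 × 304 / 28.1)
    = √(421,921.71) ≈ 649.56 → Q = 650
N = D/Q = 19,500/650 ≈ 30.000 orders/yr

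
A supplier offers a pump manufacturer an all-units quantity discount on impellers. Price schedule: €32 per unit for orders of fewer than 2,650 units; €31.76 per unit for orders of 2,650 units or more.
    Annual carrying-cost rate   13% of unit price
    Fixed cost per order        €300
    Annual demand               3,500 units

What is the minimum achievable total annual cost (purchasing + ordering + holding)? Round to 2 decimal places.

€114,955.67

H₁ = 13%×€32 = €4.1600;  H₂ = 13%×€31.76 = €4.1288
EOQ₁ = √(2×3,500×300/4.1600) = 710.50  (< 2,650, feasible at tier 1)
EOQ₂ = √(2×3,500×300/4.1288) = 713.18  (< 2,650 → use Q = 2,650 at tier-2 price)
TC(tier 1 (EOQ₁), Q≈710.5) = €114,955.67
TC(tier 2, Q≈2,650.0) = €117,026.89
Minimum at tier 1 (EOQ₁): €114,955.67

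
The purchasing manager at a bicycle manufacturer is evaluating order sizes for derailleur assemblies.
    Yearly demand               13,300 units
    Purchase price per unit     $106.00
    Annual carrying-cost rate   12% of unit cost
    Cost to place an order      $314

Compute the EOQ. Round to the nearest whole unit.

Carrying cost H = $106 × 12% = $12.7200/unit/yr
2DS/H = 2·13,300·314/12.72 = 656,635.22
EOQ = √656,635.22 ≈ 810.33

810 units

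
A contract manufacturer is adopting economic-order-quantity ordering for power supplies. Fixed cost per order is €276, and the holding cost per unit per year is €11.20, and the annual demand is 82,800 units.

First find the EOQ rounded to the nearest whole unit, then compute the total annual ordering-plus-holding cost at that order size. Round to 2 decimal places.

Q* = √(2·D·S / H) = √(2·82,800·276 / 11.2) = √4,080,857.1 ≈ 2,020.11 → Q = 2,020 units
Orders/yr = 82,800/2,020 = 40.990; ordering cost = 40.990 × €276 = €11,313.27
Average inventory = 2,020/2 = 1010; holding cost = 1010 × €11.2 = €11,312.00
Total = €11,313.27 + €11,312.00 = €22,625.27

€22,625.27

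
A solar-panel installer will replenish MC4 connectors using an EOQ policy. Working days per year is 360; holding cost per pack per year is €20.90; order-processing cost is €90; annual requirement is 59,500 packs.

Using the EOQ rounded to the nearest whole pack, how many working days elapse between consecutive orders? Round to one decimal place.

Optimal lot size Q* = (2 × 59,500 × €90 / €20.9)^½ ≈ 715.85 → Q = 716 packs
Days between orders = 360 / (D/Q) = 360 / 83.101 ≈ 4.332

4.3 days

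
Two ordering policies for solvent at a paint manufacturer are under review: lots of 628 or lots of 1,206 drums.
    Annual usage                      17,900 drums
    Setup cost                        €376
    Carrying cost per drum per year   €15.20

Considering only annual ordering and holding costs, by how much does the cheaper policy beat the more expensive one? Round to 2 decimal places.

€743.63

For each Q, cost = (D/Q)·S + (Q/2)·H.
TC(628) = (17,900/628)×376 + (628/2)×15.2 = €15,490.00
TC(1,206) = (17,900/1,206)×376 + (1,206/2)×15.2 = €14,746.36
Cheaper: Q = 1,206.  Difference = €743.63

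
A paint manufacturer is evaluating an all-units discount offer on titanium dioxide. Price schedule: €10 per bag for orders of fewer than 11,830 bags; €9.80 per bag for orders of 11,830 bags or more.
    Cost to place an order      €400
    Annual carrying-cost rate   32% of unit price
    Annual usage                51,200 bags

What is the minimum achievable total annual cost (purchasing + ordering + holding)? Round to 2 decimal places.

H₁ = 32%×€10 = €3.2000;  H₂ = 32%×€9.80 = €3.1360
EOQ₁ = √(2×51,200×400/3.2000) = 3,577.71  (< 11,830, feasible at tier 1)
EOQ₂ = √(2×51,200×400/3.1360) = 3,614.03  (< 11,830 → use Q = 11,830 at tier-2 price)
TC(tier 1 (EOQ₁), Q≈3,577.7) = €523,448.67
TC(tier 2, Q≈11,830.0) = €522,040.63
Minimum at tier 2: €522,040.63

€522,040.63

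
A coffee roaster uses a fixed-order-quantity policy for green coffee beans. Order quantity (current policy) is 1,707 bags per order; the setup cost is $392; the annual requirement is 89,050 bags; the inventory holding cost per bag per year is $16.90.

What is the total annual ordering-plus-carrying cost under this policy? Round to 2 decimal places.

$34,873.83

Annual ordering cost = (D/Q)·S = (89,050/1,707) × 392 = $20,449.68
Annual holding cost  = (Q/2)·H = (1,707/2) × 16.9 = $14,424.15
Total = $20,449.68 + $14,424.15 = $34,873.83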